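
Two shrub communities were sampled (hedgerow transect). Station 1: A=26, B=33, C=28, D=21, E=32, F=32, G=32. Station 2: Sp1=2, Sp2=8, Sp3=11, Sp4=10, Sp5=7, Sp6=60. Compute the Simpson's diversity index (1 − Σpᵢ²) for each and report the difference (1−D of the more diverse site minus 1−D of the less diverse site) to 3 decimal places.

0.264

Station 1: N=204, proportions 0.12745, 0.16176, 0.13725, 0.10294, 0.15686, 0.15686, 0.15686, giving 1−D = 0.85433 (working shown to 5 dp, full precision carried).
Station 2: N=98, proportions 0.02041, 0.08163, 0.11224, 0.10204, 0.07143, 0.61224, giving 1−D = 0.58996.
Difference = |0.85433 − 0.58996| = 0.26437, i.e. 0.264 to 3 decimal places.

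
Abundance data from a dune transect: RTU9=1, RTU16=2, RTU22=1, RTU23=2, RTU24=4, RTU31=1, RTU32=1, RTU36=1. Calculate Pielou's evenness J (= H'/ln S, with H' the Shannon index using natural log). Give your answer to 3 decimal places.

0.926

Total N = 1+2+1+2+4+1+1+1 = 13, so the proportions are 0.07692, 0.15385, 0.07692, 0.15385, 0.30769, 0.07692, 0.07692, 0.07692 (working shown to 5 dp, full precision carried).
H' = −Σ pᵢ ln pᵢ = −((-0.19730) + (-0.28797) + (-0.19730) + (-0.28797) + (-0.36266) + (-0.19730) + (-0.19730) + (-0.19730)) = 1.92512.
With S = 8 species, ln S = 2.07944, so J = 1.92512/2.07944 = 0.92579, i.e. 0.926 to 3 decimal places.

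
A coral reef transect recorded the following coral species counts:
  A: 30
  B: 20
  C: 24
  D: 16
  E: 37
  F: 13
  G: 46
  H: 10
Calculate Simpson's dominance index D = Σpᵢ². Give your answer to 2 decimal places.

Total N = 30+20+24+16+37+13+46+10 = 196, so the proportions are 0.1531, 0.102, 0.1224, 0.0816, 0.1888, 0.0663, 0.2347, 0.051 (working shown to 4 dp, full precision carried).
D = 0.1531² + 0.102² + 0.1224² + 0.0816² + 0.1888² + 0.0663² + 0.2347² + 0.051² = 0.0234 + 0.0104 + 0.0150 + 0.0067 + 0.0356 + 0.0044 + 0.0551 + 0.0026 = 0.1532.
To 2 decimal places, D = 0.15.

0.15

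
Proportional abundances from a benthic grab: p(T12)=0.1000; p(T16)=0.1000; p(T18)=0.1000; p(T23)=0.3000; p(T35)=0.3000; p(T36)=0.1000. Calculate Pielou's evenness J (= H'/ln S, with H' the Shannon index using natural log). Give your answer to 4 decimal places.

0.9172

H' = −Σ pᵢ ln pᵢ = −((-0.230259) + (-0.230259) + (-0.230259) + (-0.361192) + (-0.361192) + (-0.230259)) = 1.643418 (working shown to 6 dp, full precision carried).
With S = 6 species, ln S = 1.791759, so J = 1.643418/1.791759 = 0.917209, i.e. 0.9172 to 4 decimal places.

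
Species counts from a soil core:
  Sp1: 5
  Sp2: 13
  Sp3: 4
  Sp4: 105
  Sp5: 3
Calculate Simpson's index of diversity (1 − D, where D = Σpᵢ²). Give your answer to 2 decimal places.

0.33

Total N = 5+13+4+105+3 = 130, so the proportions are 0.0385, 0.1, 0.0308, 0.8077, 0.0231 (working shown to 4 dp, full precision carried).
D = 0.0385² + 0.1² + 0.0308² + 0.8077² + 0.0231² = 0.0015 + 0.0100 + 0.0009 + 0.6524 + 0.0005 = 0.6653.
So 1 − D = 0.3347, i.e. 0.33 to 2 decimal places.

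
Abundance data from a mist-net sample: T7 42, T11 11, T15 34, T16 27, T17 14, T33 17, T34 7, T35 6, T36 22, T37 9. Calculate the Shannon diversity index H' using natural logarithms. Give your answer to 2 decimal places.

Total N = 42+11+34+27+14+17+7+6+22+9 = 189, so the proportions are 0.2222, 0.0582, 0.1799, 0.1429, 0.0741, 0.0899, 0.037, 0.0317, 0.1164, 0.0476 (working shown to 4 dp, full precision carried).
Each pᵢ ln pᵢ term: 0.2222×(-1.5041)=-0.3342, 0.0582×(-2.8439)=-0.1655, 0.1799×(-1.7154)=-0.3086, 0.1429×(-1.9459)=-0.2780, 0.0741×(-2.6027)=-0.1928, 0.0899×(-2.4085)=-0.2166, 0.037×(-3.2958)=-0.1221, 0.0317×(-3.4500)=-0.1095, 0.1164×(-2.1507)=-0.2503, 0.0476×(-3.0445)=-0.1450.
Sum = -2.1227, so H' = 2.12.

2.12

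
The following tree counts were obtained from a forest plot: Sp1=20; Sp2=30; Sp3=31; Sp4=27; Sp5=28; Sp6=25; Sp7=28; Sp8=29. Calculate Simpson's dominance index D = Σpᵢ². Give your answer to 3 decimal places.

Total N = 20+30+31+27+28+25+28+29 = 218, so the proportions are 0.09174, 0.13761, 0.1422, 0.12385, 0.12844, 0.11468, 0.12844, 0.13303 (working shown to 5 dp, full precision carried).
D = 0.09174² + 0.13761² + 0.1422² + 0.12385² + 0.12844² + 0.11468² + 0.12844² + 0.13303² = 0.00842 + 0.01894 + 0.02022 + 0.01534 + 0.01650 + 0.01315 + 0.01650 + 0.01770 = 0.12676.
To 3 decimal places, D = 0.127.

0.127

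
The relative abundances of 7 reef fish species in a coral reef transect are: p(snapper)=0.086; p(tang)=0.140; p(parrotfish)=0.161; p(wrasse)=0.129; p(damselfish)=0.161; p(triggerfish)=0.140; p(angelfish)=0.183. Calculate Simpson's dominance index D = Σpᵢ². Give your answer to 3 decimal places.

D = 0.086² + 0.14² + 0.161² + 0.129² + 0.161² + 0.14² + 0.183² = 0.00740 + 0.01960 + 0.02592 + 0.01664 + 0.02592 + 0.01960 + 0.03349 = 0.14857 (working shown to 5 dp, full precision carried).
To 3 decimal places, D = 0.149.

0.149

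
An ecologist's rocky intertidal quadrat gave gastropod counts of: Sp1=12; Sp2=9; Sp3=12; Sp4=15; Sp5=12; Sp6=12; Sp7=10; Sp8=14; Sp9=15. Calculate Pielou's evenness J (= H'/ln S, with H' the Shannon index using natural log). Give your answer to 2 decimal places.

0.99

Total N = 12+9+12+15+12+12+10+14+15 = 111, so the proportions are 0.1081, 0.0811, 0.1081, 0.1351, 0.1081, 0.1081, 0.0901, 0.1261, 0.1351 (working shown to 4 dp, full precision carried).
H' = −Σ pᵢ ln pᵢ = −((-0.2405) + (-0.2037) + (-0.2405) + (-0.2705) + (-0.2405) + (-0.2405) + (-0.2168) + (-0.2611) + (-0.2705)) = 2.1846.
With S = 9 species, ln S = 2.1972, so J = 2.1846/2.1972 = 0.9943, i.e. 0.99 to 2 decimal places.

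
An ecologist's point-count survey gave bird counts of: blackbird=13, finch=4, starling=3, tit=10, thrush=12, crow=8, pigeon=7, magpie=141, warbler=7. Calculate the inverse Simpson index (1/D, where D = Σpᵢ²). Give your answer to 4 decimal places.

2.0519

Total N = 13+4+3+10+12+8+7+141+7 = 205, so the proportions are 0.0634146, 0.0195122, 0.0146341, 0.0487805, 0.0585366, 0.0390244, 0.0341463, 0.6878049, 0.0341463 (working shown to 7 dp, full precision carried).
D = 0.0634146² + 0.0195122² + 0.0146341² + 0.0487805² + 0.0585366² + 0.0390244² + 0.0341463² + 0.6878049² + 0.0341463² = 0.0040214 + 0.0003807 + 0.0002142 + 0.0023795 + 0.0034265 + 0.0015229 + 0.0011660 + 0.4730756 + 0.0011660 = 0.4873528.
So 1/D = 2.051902, i.e. 2.0519 to 4 decimal places.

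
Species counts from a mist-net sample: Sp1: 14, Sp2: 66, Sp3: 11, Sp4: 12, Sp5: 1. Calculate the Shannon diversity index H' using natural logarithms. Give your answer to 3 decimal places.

Total N = 14+66+11+12+1 = 104, so the proportions are 0.13462, 0.63462, 0.10577, 0.11538, 0.00962 (working shown to 5 dp, full precision carried).
Each pᵢ ln pᵢ term: 0.13462×(-2.00533)=-0.26995, 0.63462×(-0.45474)=-0.28858, 0.10577×(-2.24650)=-0.23761, 0.11538×(-2.15948)=-0.24917, 0.00962×(-4.64439)=-0.04466.
Sum = -1.08997, so H' = 1.090.

1.090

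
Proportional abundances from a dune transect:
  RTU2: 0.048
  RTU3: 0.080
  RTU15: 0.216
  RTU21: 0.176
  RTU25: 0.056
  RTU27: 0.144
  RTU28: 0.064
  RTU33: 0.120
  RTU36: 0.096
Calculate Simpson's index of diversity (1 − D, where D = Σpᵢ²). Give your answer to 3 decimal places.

D = 0.048² + 0.08² + 0.216² + 0.176² + 0.056² + 0.144² + 0.064² + 0.12² + 0.096² = 0.00230 + 0.00640 + 0.04666 + 0.03098 + 0.00314 + 0.02074 + 0.00410 + 0.01440 + 0.00922 = 0.13792 (working shown to 5 dp, full precision carried).
So 1 − D = 0.86208, i.e. 0.862 to 3 decimal places.

0.862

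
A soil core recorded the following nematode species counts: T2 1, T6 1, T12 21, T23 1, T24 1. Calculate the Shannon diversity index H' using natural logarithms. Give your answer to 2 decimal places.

0.66

Total N = 1+1+21+1+1 = 25, so the proportions are 0.04, 0.04, 0.84, 0.04, 0.04 (working shown to 4 dp, full precision carried).
Each pᵢ ln pᵢ term: 0.04×(-3.2189)=-0.1288, 0.04×(-3.2189)=-0.1288, 0.84×(-0.1744)=-0.1465, 0.04×(-3.2189)=-0.1288, 0.04×(-3.2189)=-0.1288.
Sum = -0.6615, so H' = 0.66.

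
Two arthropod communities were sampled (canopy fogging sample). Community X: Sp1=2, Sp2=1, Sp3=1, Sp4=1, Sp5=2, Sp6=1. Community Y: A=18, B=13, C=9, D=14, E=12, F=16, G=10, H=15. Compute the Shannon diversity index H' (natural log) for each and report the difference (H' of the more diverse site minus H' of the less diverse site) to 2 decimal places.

0.32

Community X: N=8, proportions 0.25, 0.125, 0.125, 0.125, 0.25, 0.125, giving H' = 1.7329 (working shown to 4 dp, full precision carried).
Community Y: N=107, proportions 0.1682, 0.1215, 0.0841, 0.1308, 0.1121, 0.1495, 0.0935, 0.1402, giving H' = 2.0568.
Difference = |1.7329 − 2.0568| = 0.3239, i.e. 0.32 to 2 decimal places.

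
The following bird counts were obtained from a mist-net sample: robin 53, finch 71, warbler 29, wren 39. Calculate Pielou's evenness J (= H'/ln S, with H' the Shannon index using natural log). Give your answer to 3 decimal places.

0.961

Total N = 53+71+29+39 = 192, so the proportions are 0.27604, 0.36979, 0.15104, 0.20312 (working shown to 5 dp, full precision carried).
H' = −Σ pᵢ ln pᵢ = −((-0.35532) + (-0.36787) + (-0.28550) + (-0.32377)) = 1.33246.
With S = 4 species, ln S = 1.38629, so J = 1.33246/1.38629 = 0.96117, i.e. 0.961 to 3 decimal places.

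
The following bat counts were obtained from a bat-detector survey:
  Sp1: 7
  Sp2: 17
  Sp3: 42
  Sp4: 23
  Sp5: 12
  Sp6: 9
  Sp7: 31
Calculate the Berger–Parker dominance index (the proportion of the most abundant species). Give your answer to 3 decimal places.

Total N = 7+17+42+23+12+9+31 = 141, so the proportions are 0.04965, 0.12057, 0.29787, 0.16312, 0.08511, 0.06383, 0.21986 (working shown to 5 dp, full precision carried).
The largest proportion is 0.29787, i.e. d = 0.298 to 3 decimal places.

0.298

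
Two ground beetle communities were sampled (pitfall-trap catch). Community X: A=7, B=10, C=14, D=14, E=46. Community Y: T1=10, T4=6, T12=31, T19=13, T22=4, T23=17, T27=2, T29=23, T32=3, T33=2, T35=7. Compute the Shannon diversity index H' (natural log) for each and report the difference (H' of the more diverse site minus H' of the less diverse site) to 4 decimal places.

0.7058

Community X: N=91, proportions 0.076923, 0.10989, 0.153846, 0.153846, 0.505495, giving H' = 1.360768 (working shown to 6 dp, full precision carried).
Community Y: N=118, proportions 0.084746, 0.050847, 0.262712, 0.110169, 0.033898, 0.144068, 0.016949, 0.194915, 0.025424, 0.016949, 0.059322, giving H' = 2.066529.
Difference = |1.360768 − 2.066529| = 0.705761, i.e. 0.7058 to 4 decimal places.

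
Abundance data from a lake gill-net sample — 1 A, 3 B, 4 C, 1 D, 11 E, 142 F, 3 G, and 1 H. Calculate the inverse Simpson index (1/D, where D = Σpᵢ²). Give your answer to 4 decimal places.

Total N = 1+3+4+1+11+142+3+1 = 166, so the proportions are 0.0060241, 0.0180723, 0.0240964, 0.0060241, 0.0662651, 0.8554217, 0.0180723, 0.0060241 (working shown to 7 dp, full precision carried).
D = 0.0060241² + 0.0180723² + 0.0240964² + 0.0060241² + 0.0662651² + 0.8554217² + 0.0180723² + 0.0060241² = 0.0000363 + 0.0003266 + 0.0005806 + 0.0000363 + 0.0043911 + 0.7317463 + 0.0003266 + 0.0000363 = 0.7374800.
So 1/D = 1.355969, i.e. 1.3560 to 4 decimal places.

1.3560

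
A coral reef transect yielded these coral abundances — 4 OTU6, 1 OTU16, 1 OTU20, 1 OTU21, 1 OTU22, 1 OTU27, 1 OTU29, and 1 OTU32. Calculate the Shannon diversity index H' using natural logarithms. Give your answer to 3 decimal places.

Total N = 4+1+1+1+1+1+1+1 = 11, so the proportions are 0.36364, 0.09091, 0.09091, 0.09091, 0.09091, 0.09091, 0.09091, 0.09091 (working shown to 5 dp, full precision carried).
Each pᵢ ln pᵢ term: 0.36364×(-1.01160)=-0.36785, 0.09091×(-2.39790)=-0.21799, 0.09091×(-2.39790)=-0.21799, 0.09091×(-2.39790)=-0.21799, 0.09091×(-2.39790)=-0.21799, 0.09091×(-2.39790)=-0.21799, 0.09091×(-2.39790)=-0.21799, 0.09091×(-2.39790)=-0.21799.
Sum = -1.89379, so H' = 1.894.

1.894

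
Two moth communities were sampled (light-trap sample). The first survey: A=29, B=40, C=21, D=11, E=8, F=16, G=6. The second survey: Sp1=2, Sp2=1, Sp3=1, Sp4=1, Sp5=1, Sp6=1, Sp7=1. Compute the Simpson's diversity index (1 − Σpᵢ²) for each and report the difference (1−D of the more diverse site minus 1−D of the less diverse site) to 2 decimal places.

0.04

The first survey: N=131, proportions 0.2214, 0.3053, 0.1603, 0.084, 0.0611, 0.1221, 0.0458, giving 1−D = 0.8043 (working shown to 4 dp, full precision carried).
The second survey: N=8, proportions 0.25, 0.125, 0.125, 0.125, 0.125, 0.125, 0.125, giving 1−D = 0.8438.
Difference = |0.8043 − 0.8438| = 0.0395, i.e. 0.04 to 2 decimal places.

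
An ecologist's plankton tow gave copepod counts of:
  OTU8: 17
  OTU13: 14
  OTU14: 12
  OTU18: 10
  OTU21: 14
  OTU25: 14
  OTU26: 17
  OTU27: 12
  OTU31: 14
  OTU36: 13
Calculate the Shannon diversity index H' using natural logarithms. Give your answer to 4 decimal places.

Total N = 17+14+12+10+14+14+17+12+14+13 = 137, so the proportions are 0.124088, 0.10219, 0.087591, 0.072993, 0.10219, 0.10219, 0.124088, 0.087591, 0.10219, 0.094891 (working shown to 6 dp, full precision carried).
Each pᵢ ln pᵢ term: 0.124088×(-2.086768)=-0.258942, 0.10219×(-2.280924)=-0.233087, 0.087591×(-2.435074)=-0.213291, 0.072993×(-2.617396)=-0.191051, 0.10219×(-2.280924)=-0.233087, 0.10219×(-2.280924)=-0.233087, 0.124088×(-2.086768)=-0.258942, 0.087591×(-2.435074)=-0.213291, 0.10219×(-2.280924)=-0.233087, 0.094891×(-2.355032)=-0.223470.
Sum = -2.291336, so H' = 2.2913.

2.2913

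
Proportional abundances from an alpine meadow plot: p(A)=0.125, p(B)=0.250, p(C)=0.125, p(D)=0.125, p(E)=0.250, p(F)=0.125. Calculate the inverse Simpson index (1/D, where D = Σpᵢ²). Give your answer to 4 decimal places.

5.3333

D = 0.125² + 0.25² + 0.125² + 0.125² + 0.25² + 0.125² = 0.01562500 + 0.06250000 + 0.01562500 + 0.01562500 + 0.06250000 + 0.01562500 = 0.18750000 (working shown to 8 dp, full precision carried).
So 1/D = 5.333333, i.e. 5.3333 to 4 decimal places.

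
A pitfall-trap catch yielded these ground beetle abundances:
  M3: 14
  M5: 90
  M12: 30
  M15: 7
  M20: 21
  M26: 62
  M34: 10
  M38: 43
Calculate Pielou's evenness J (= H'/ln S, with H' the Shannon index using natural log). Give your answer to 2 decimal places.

0.86

Total N = 14+90+30+7+21+62+10+43 = 277, so the proportions are 0.0505, 0.3249, 0.1083, 0.0253, 0.0758, 0.2238, 0.0361, 0.1552 (working shown to 4 dp, full precision carried).
H' = −Σ pᵢ ln pᵢ = −((-0.1509) + (-0.3653) + (-0.2407) + (-0.0929) + (-0.1956) + (-0.3350) + (-0.1199) + (-0.2892)) = 1.7895.
With S = 8 species, ln S = 2.0794, so J = 1.7895/2.0794 = 0.8606, i.e. 0.86 to 2 decimal places.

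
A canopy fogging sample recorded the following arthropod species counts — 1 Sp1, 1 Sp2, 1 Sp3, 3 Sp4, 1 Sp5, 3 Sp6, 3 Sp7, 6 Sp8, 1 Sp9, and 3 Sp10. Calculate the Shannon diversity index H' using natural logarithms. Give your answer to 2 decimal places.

Total N = 1+1+1+3+1+3+3+6+1+3 = 23, so the proportions are 0.0435, 0.0435, 0.0435, 0.1304, 0.0435, 0.1304, 0.1304, 0.2609, 0.0435, 0.1304 (working shown to 4 dp, full precision carried).
Each pᵢ ln pᵢ term: 0.0435×(-3.1355)=-0.1363, 0.0435×(-3.1355)=-0.1363, 0.0435×(-3.1355)=-0.1363, 0.1304×(-2.0369)=-0.2657, 0.0435×(-3.1355)=-0.1363, 0.1304×(-2.0369)=-0.2657, 0.1304×(-2.0369)=-0.2657, 0.2609×(-1.3437)=-0.3505, 0.0435×(-3.1355)=-0.1363, 0.1304×(-2.0369)=-0.2657.
Sum = -2.0949, so H' = 2.09.

2.09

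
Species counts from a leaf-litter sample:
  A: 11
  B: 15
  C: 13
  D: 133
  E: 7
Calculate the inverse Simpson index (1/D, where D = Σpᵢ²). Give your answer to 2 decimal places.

Total N = 11+15+13+133+7 = 179, so the proportions are 0.06145, 0.0838, 0.07263, 0.74302, 0.03911 (working shown to 5 dp, full precision carried).
D = 0.06145² + 0.0838² + 0.07263² + 0.74302² + 0.03911² = 0.00378 + 0.00702 + 0.00527 + 0.55207 + 0.00153 = 0.56968.
So 1/D = 1.7554, i.e. 1.76 to 2 decimal places.

1.76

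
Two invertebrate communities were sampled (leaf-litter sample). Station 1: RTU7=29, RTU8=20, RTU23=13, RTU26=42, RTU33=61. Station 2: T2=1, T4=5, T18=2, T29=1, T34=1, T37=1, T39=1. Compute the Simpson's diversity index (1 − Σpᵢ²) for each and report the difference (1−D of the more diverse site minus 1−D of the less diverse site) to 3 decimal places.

Station 1: N=165, proportions 0.17576, 0.12121, 0.07879, 0.25455, 0.3697, giving 1−D = 0.74674 (working shown to 5 dp, full precision carried).
Station 2: N=12, proportions 0.08333, 0.41667, 0.16667, 0.08333, 0.08333, 0.08333, 0.08333, giving 1−D = 0.76389.
Difference = |0.74674 − 0.76389| = 0.01715, i.e. 0.017 to 3 decimal places.

0.017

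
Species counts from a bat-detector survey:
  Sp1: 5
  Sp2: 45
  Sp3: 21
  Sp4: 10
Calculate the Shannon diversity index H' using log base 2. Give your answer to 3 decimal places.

1.597

Total N = 5+45+21+10 = 81, so the proportions are 0.06173, 0.55556, 0.25926, 0.12346 (working shown to 5 dp, full precision carried).
Each pᵢ log₂ pᵢ term: 0.06173×(-4.01792)=-0.24802, 0.55556×(-0.84800)=-0.47111, 0.25926×(-1.94753)=-0.50492, 0.12346×(-3.01792)=-0.37258.
Sum = -1.59663, so H' = 1.597.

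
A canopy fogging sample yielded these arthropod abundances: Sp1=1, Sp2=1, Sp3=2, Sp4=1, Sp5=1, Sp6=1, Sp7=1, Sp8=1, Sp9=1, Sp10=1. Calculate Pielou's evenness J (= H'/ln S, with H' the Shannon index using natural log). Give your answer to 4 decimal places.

0.9867

Total N = 1+1+2+1+1+1+1+1+1+1 = 11, so the proportions are 0.090909, 0.090909, 0.181818, 0.090909, 0.090909, 0.090909, 0.090909, 0.090909, 0.090909, 0.090909 (working shown to 6 dp, full precision carried).
H' = −Σ pᵢ ln pᵢ = −((-0.217990) + (-0.217990) + (-0.309954) + (-0.217990) + (-0.217990) + (-0.217990) + (-0.217990) + (-0.217990) + (-0.217990) + (-0.217990)) = 2.271869.
With S = 10 species, ln S = 2.302585, so J = 2.271869/2.302585 = 0.986660, i.e. 0.9867 to 4 decimal places.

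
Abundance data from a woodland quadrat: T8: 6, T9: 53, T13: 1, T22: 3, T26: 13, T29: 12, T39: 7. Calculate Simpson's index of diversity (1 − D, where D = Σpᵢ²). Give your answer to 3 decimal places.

Total N = 6+53+1+3+13+12+7 = 95, so the proportions are 0.06316, 0.55789, 0.01053, 0.03158, 0.13684, 0.12632, 0.07368 (working shown to 5 dp, full precision carried).
D = 0.06316² + 0.55789² + 0.01053² + 0.03158² + 0.13684² + 0.12632² + 0.07368² = 0.00399 + 0.31125 + 0.00011 + 0.00100 + 0.01873 + 0.01596 + 0.00543 = 0.35645.
So 1 − D = 0.64355, i.e. 0.644 to 3 decimal places.

0.644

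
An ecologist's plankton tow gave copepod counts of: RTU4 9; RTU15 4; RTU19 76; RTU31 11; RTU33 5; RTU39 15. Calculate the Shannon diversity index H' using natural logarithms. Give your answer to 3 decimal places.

Total N = 9+4+76+11+5+15 = 120, so the proportions are 0.075, 0.03333, 0.63333, 0.09167, 0.04167, 0.125 (working shown to 5 dp, full precision carried).
Each pᵢ ln pᵢ term: 0.075×(-2.59027)=-0.19427, 0.03333×(-3.40120)=-0.11337, 0.63333×(-0.45676)=-0.28928, 0.09167×(-2.38960)=-0.21905, 0.04167×(-3.17805)=-0.13242, 0.125×(-2.07944)=-0.25993.
Sum = -1.20832, so H' = 1.208.

1.208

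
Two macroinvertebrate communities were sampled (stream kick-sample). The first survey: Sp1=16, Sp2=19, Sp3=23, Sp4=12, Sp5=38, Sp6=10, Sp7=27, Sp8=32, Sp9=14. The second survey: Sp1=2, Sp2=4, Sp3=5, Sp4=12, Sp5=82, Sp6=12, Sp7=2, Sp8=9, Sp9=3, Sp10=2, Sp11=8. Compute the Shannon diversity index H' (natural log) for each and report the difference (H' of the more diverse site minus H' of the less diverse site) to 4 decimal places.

0.5536

The first survey: N=191, proportions 0.08377, 0.099476, 0.120419, 0.062827, 0.198953, 0.052356, 0.141361, 0.167539, 0.073298, giving H' = 2.109168 (working shown to 6 dp, full precision carried).
The second survey: N=141, proportions 0.014184, 0.028369, 0.035461, 0.085106, 0.58156, 0.085106, 0.014184, 0.06383, 0.021277, 0.014184, 0.056738, giving H' = 1.555523.
Difference = |2.109168 − 1.555523| = 0.553645, i.e. 0.5536 to 4 decimal places.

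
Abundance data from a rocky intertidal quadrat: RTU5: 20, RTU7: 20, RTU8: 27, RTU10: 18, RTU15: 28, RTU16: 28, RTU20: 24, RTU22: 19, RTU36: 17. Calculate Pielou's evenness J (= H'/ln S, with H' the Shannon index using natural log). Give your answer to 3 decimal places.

0.992

Total N = 20+20+27+18+28+28+24+19+17 = 201, so the proportions are 0.0995, 0.0995, 0.13433, 0.08955, 0.1393, 0.1393, 0.1194, 0.09453, 0.08458 (working shown to 5 dp, full precision carried).
H' = −Σ pᵢ ln pᵢ = −((-0.22961) + (-0.22961) + (-0.26966) + (-0.21608) + (-0.27458) + (-0.27458) + (-0.25376) + (-0.22298) + (-0.20891)) = 2.17978.
With S = 9 species, ln S = 2.19722, so J = 2.17978/2.19722 = 0.99206, i.e. 0.992 to 3 decimal places.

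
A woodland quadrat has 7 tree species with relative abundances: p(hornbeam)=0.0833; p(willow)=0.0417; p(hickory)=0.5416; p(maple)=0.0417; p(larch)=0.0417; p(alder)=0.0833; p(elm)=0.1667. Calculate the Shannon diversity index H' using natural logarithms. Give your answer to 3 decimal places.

Each pᵢ ln pᵢ term (working shown to 5 dp, full precision carried): 0.0833×(-2.48531)=-0.20703, 0.0417×(-3.17725)=-0.13249, 0.5416×(-0.61323)=-0.33212, 0.0417×(-3.17725)=-0.13249, 0.0417×(-3.17725)=-0.13249, 0.0833×(-2.48531)=-0.20703, 0.1667×(-1.79156)=-0.29865.
Sum = -1.44230, so H' = 1.442.

1.442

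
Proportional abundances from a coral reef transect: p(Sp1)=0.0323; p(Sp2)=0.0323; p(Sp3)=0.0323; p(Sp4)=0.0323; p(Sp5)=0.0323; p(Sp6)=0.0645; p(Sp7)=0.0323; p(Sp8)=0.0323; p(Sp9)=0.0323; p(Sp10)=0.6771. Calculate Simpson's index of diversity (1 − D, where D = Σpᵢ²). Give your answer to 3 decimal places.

0.529

D = 0.0323² + 0.0323² + 0.0323² + 0.0323² + 0.0323² + 0.0645² + 0.0323² + 0.0323² + 0.0323² + 0.6771² = 0.00104 + 0.00104 + 0.00104 + 0.00104 + 0.00104 + 0.00416 + 0.00104 + 0.00104 + 0.00104 + 0.45846 = 0.47097 (working shown to 5 dp, full precision carried).
So 1 − D = 0.52903, i.e. 0.529 to 3 decimal places.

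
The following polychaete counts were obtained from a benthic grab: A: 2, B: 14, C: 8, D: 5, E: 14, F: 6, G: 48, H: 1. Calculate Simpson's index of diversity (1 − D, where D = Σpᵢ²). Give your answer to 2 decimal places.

0.71

Total N = 2+14+8+5+14+6+48+1 = 98, so the proportions are 0.0204, 0.1429, 0.0816, 0.051, 0.1429, 0.0612, 0.4898, 0.0102 (working shown to 4 dp, full precision carried).
D = 0.0204² + 0.1429² + 0.0816² + 0.051² + 0.1429² + 0.0612² + 0.4898² + 0.0102² = 0.0004 + 0.0204 + 0.0067 + 0.0026 + 0.0204 + 0.0037 + 0.2399 + 0.0001 = 0.2943.
So 1 − D = 0.7057, i.e. 0.71 to 2 decimal places.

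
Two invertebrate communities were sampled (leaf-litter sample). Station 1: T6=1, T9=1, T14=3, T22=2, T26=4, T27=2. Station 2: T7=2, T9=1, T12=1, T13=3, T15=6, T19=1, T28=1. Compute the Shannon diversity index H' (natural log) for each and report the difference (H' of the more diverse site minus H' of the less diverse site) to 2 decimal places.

Station 1: N=13, proportions 0.0769, 0.0769, 0.2308, 0.1538, 0.3077, 0.1538, giving H' = 1.6716 (working shown to 4 dp, full precision carried).
Station 2: N=15, proportions 0.1333, 0.0667, 0.0667, 0.2, 0.4, 0.0667, 0.0667, giving H' = 1.6792.
Difference = |1.6716 − 1.6792| = 0.0076, i.e. 0.01 to 2 decimal places.

0.01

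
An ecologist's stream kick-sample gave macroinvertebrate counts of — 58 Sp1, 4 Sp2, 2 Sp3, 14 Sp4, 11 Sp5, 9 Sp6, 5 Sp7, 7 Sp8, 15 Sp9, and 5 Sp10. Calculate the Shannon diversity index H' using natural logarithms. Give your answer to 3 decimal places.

Total N = 58+4+2+14+11+9+5+7+15+5 = 130, so the proportions are 0.44615, 0.03077, 0.01538, 0.10769, 0.08462, 0.06923, 0.03846, 0.05385, 0.11538, 0.03846 (working shown to 5 dp, full precision carried).
Each pᵢ ln pᵢ term: 0.44615×(-0.80709)=-0.36009, 0.03077×(-3.48124)=-0.10712, 0.01538×(-4.17439)=-0.06422, 0.10769×(-2.22848)=-0.23999, 0.08462×(-2.46964)=-0.20897, 0.06923×(-2.67031)=-0.18487, 0.03846×(-3.25810)=-0.12531, 0.05385×(-2.92162)=-0.15732, 0.11538×(-2.15948)=-0.24917, 0.03846×(-3.25810)=-0.12531.
Sum = -1.82236, so H' = 1.822.

1.822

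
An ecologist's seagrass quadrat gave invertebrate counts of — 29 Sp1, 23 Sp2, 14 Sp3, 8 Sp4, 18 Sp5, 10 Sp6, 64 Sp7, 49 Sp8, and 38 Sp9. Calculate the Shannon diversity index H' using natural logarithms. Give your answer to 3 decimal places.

2.002

Total N = 29+23+14+8+18+10+64+49+38 = 253, so the proportions are 0.11462, 0.09091, 0.05534, 0.03162, 0.07115, 0.03953, 0.25296, 0.19368, 0.1502 (working shown to 5 dp, full precision carried).
Each pᵢ ln pᵢ term: 0.11462×(-2.16609)=-0.24829, 0.09091×(-2.39790)=-0.21799, 0.05534×(-2.89433)=-0.16016, 0.03162×(-3.45395)=-0.10922, 0.07115×(-2.64302)=-0.18804, 0.03953×(-3.23080)=-0.12770, 0.25296×(-1.37451)=-0.34770, 0.19368×(-1.64157)=-0.31793, 0.1502×(-1.89580)=-0.28475.
Sum = -2.00177, so H' = 2.002.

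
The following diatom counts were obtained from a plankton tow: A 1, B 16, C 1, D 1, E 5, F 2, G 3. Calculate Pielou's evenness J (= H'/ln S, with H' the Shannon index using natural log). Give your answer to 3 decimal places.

Total N = 1+16+1+1+5+2+3 = 29, so the proportions are 0.03448, 0.55172, 0.03448, 0.03448, 0.17241, 0.06897, 0.10345 (working shown to 5 dp, full precision carried).
H' = −Σ pᵢ ln pᵢ = −((-0.11611) + (-0.32811) + (-0.11611) + (-0.11611) + (-0.30308) + (-0.18442) + (-0.23469)) = 1.39865.
With S = 7 species, ln S = 1.94591, so J = 1.39865/1.94591 = 0.71876, i.e. 0.719 to 3 decimal places.

0.719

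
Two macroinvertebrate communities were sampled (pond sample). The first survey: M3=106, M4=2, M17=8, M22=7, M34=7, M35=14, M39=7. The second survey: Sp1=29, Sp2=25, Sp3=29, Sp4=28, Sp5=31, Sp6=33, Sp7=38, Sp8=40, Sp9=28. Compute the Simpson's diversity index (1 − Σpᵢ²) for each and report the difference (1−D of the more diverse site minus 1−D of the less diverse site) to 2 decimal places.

0.40

The first survey: N=151, proportions 0.702, 0.0132, 0.053, 0.0464, 0.0464, 0.0927, 0.0464, giving 1−D = 0.4892 (working shown to 4 dp, full precision carried).
The second survey: N=281, proportions 0.1032, 0.089, 0.1032, 0.0996, 0.1103, 0.1174, 0.1352, 0.1423, 0.0996, giving 1−D = 0.8864.
Difference = |0.4892 − 0.8864| = 0.3972, i.e. 0.40 to 2 decimal places.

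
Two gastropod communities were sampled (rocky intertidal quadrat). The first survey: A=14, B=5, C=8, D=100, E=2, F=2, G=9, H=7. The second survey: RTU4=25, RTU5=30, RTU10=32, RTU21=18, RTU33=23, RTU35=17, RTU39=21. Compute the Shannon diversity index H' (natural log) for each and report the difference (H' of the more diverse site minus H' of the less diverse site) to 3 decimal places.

0.729

The first survey: N=147, proportions 0.09524, 0.03401, 0.05442, 0.68027, 0.01361, 0.01361, 0.06122, 0.04762, giving H' = 1.19237 (working shown to 5 dp, full precision carried).
The second survey: N=166, proportions 0.1506, 0.18072, 0.19277, 0.10843, 0.13855, 0.10241, 0.12651, giving H' = 1.92130.
Difference = |1.19237 − 1.92130| = 0.72893, i.e. 0.729 to 3 decimal places.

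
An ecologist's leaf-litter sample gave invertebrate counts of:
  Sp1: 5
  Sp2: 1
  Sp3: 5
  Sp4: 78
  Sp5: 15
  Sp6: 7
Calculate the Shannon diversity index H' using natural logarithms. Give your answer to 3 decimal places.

1.014

Total N = 5+1+5+78+15+7 = 111, so the proportions are 0.04505, 0.00901, 0.04505, 0.7027, 0.13514, 0.06306 (working shown to 5 dp, full precision carried).
Each pᵢ ln pᵢ term: 0.04505×(-3.10009)=-0.13964, 0.00901×(-4.70953)=-0.04243, 0.04505×(-3.10009)=-0.13964, 0.7027×(-0.35282)=-0.24793, 0.13514×(-2.00148)=-0.27047, 0.06306×(-2.76362)=-0.17428.
Sum = -1.01440, so H' = 1.014.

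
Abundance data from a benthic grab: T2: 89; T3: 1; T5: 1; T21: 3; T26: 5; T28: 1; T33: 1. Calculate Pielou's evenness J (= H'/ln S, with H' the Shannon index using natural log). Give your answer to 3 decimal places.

Total N = 89+1+1+3+5+1+1 = 101, so the proportions are 0.88119, 0.0099, 0.0099, 0.0297, 0.0495, 0.0099, 0.0099 (working shown to 5 dp, full precision carried).
H' = −Σ pᵢ ln pᵢ = −((-0.11146) + (-0.04569) + (-0.04569) + (-0.10445) + (-0.14880) + (-0.04569) + (-0.04569)) = 0.54748.
With S = 7 species, ln S = 1.94591, so J = 0.54748/1.94591 = 0.28135, i.e. 0.281 to 3 decimal places.

0.281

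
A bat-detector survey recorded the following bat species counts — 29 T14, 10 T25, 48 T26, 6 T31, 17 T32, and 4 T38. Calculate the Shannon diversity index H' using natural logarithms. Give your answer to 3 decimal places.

Total N = 29+10+48+6+17+4 = 114, so the proportions are 0.25439, 0.08772, 0.42105, 0.05263, 0.14912, 0.03509 (working shown to 5 dp, full precision carried).
Each pᵢ ln pᵢ term: 0.25439×(-1.36890)=-0.34823, 0.08772×(-2.43361)=-0.21347, 0.42105×(-0.86500)=-0.36421, 0.05263×(-2.94444)=-0.15497, 0.14912×(-1.90299)=-0.28378, 0.03509×(-3.34990)=-0.11754.
Sum = -1.48220, so H' = 1.482.

1.482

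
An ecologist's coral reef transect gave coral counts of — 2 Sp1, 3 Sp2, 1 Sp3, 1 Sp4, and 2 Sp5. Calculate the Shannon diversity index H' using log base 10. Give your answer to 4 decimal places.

Total N = 2+3+1+1+2 = 9, so the proportions are 0.222222, 0.333333, 0.111111, 0.111111, 0.222222 (working shown to 6 dp, full precision carried).
Each pᵢ log₁₀ pᵢ term: 0.222222×(-0.653213)=-0.145158, 0.333333×(-0.477121)=-0.159040, 0.111111×(-0.954243)=-0.106027, 0.111111×(-0.954243)=-0.106027, 0.222222×(-0.653213)=-0.145158.
Sum = -0.661411, so H' = 0.6614.

0.6614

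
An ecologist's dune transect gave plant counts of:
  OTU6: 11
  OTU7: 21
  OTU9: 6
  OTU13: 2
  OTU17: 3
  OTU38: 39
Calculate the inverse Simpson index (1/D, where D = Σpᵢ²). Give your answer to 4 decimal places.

Total N = 11+21+6+2+3+39 = 82, so the proportions are 0.1341463, 0.2560976, 0.0731707, 0.0243902, 0.0365854, 0.4756098 (working shown to 7 dp, full precision carried).
D = 0.1341463² + 0.2560976² + 0.0731707² + 0.0243902² + 0.0365854² + 0.4756098² = 0.0179952 + 0.0655860 + 0.0053540 + 0.0005949 + 0.0013385 + 0.2262046 = 0.3170732.
So 1/D = 3.153846, i.e. 3.1538 to 4 decimal places.

3.1538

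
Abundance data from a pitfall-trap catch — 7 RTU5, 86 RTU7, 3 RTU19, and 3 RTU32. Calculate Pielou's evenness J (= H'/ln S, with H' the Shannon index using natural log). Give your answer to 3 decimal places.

0.376

Total N = 7+86+3+3 = 99, so the proportions are 0.07071, 0.86869, 0.0303, 0.0303 (working shown to 5 dp, full precision carried).
H' = −Σ pᵢ ln pᵢ = −((-0.18732) + (-0.12229) + (-0.10595) + (-0.10595)) = 0.52151.
With S = 4 species, ln S = 1.38629, so J = 0.52151/1.38629 = 0.37619, i.e. 0.376 to 3 decimal places.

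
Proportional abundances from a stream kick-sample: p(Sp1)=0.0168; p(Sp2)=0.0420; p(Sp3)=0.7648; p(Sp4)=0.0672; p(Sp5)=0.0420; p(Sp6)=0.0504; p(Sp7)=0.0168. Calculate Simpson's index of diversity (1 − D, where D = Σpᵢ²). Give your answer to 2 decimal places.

0.40

D = 0.0168² + 0.042² + 0.7648² + 0.0672² + 0.042² + 0.0504² + 0.0168² = 0.0003 + 0.0018 + 0.5849 + 0.0045 + 0.0018 + 0.0025 + 0.0003 = 0.5961 (working shown to 4 dp, full precision carried).
So 1 − D = 0.4039, i.e. 0.40 to 2 decimal places.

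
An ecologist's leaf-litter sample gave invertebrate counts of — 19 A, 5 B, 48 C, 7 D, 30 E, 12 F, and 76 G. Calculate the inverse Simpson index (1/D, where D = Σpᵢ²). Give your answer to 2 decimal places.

Total N = 19+5+48+7+30+12+76 = 197, so the proportions are 0.096447, 0.025381, 0.243655, 0.035533, 0.152284, 0.060914, 0.385787 (working shown to 6 dp, full precision carried).
D = 0.096447² + 0.025381² + 0.243655² + 0.035533² + 0.152284² + 0.060914² + 0.385787² = 0.009302 + 0.000644 + 0.059368 + 0.001263 + 0.023190 + 0.003710 + 0.148831 = 0.246309.
So 1/D = 4.0599, i.e. 4.06 to 2 decimal places.

4.06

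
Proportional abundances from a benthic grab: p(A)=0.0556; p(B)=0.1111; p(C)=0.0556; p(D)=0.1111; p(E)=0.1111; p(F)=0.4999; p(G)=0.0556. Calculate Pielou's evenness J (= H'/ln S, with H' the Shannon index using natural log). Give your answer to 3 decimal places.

0.802

H' = −Σ pᵢ ln pᵢ = −((-0.16066) + (-0.24412) + (-0.16066) + (-0.24412) + (-0.24412) + (-0.34660) + (-0.16066)) = 1.56095 (working shown to 5 dp, full precision carried).
With S = 7 species, ln S = 1.94591, so J = 1.56095/1.94591 = 0.80217, i.e. 0.802 to 3 decimal places.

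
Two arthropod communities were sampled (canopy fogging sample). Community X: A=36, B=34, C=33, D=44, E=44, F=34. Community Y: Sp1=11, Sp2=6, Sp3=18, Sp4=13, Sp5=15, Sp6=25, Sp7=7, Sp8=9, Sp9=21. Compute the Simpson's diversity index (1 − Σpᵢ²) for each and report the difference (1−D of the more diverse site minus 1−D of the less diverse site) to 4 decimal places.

0.0367

Community X: N=225, proportions 0.16, 0.151111, 0.146667, 0.195556, 0.195556, 0.151111, giving 1−D = 0.830736 (working shown to 6 dp, full precision carried).
Community Y: N=125, proportions 0.088, 0.048, 0.144, 0.104, 0.12, 0.2, 0.056, 0.072, 0.168, giving 1−D = 0.867456.
Difference = |0.830736 − 0.867456| = 0.036720, i.e. 0.0367 to 4 decimal places.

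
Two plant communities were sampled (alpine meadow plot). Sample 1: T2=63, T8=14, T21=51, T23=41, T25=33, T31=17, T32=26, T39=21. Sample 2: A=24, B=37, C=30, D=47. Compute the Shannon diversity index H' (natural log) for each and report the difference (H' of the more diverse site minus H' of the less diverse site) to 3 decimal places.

Sample 1: N=266, proportions 0.236842, 0.052632, 0.191729, 0.154135, 0.12406, 0.06391, 0.097744, 0.078947, giving H' = 1.963426 (working shown to 6 dp, full precision carried).
Sample 2: N=138, proportions 0.173913, 0.268116, 0.217391, 0.34058, giving H' = 1.355731.
Difference = |1.963426 − 1.355731| = 0.607695, i.e. 0.608 to 3 decimal places.

0.608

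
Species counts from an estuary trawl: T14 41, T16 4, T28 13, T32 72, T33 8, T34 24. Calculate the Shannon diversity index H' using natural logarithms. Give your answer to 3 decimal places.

1.433

Total N = 41+4+13+72+8+24 = 162, so the proportions are 0.25309, 0.02469, 0.08025, 0.44444, 0.04938, 0.14815 (working shown to 5 dp, full precision carried).
Each pᵢ ln pᵢ term: 0.25309×(-1.37402)=-0.34775, 0.02469×(-3.70130)=-0.09139, 0.08025×(-2.52265)=-0.20243, 0.44444×(-0.81093)=-0.36041, 0.04938×(-3.00815)=-0.14855, 0.14815×(-1.90954)=-0.28290.
Sum = -1.43343, so H' = 1.433.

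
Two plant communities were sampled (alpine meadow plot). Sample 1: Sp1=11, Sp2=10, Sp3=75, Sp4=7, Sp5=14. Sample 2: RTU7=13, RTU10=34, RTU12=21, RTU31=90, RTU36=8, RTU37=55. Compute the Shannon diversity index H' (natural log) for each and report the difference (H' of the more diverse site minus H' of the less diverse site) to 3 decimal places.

0.370

Sample 1: N=117, proportions 0.09402, 0.08547, 0.64103, 0.05983, 0.11966, giving H' = 1.14010 (working shown to 5 dp, full precision carried).
Sample 2: N=221, proportions 0.05882, 0.15385, 0.09502, 0.40724, 0.0362, 0.24887, giving H' = 1.51039.
Difference = |1.14010 − 1.51039| = 0.37029, i.e. 0.370 to 3 decimal places.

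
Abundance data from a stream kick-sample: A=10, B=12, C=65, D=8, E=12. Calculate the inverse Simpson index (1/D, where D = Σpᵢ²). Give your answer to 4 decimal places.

Total N = 10+12+65+8+12 = 107, so the proportions are 0.0934579, 0.1121495, 0.6074766, 0.0747664, 0.1121495 (working shown to 7 dp, full precision carried).
D = 0.0934579² + 0.1121495² + 0.6074766² + 0.0747664² + 0.1121495² = 0.0087344 + 0.0125775 + 0.3690279 + 0.0055900 + 0.0125775 = 0.4085073.
So 1/D = 2.447937, i.e. 2.4479 to 4 decimal places.

2.4479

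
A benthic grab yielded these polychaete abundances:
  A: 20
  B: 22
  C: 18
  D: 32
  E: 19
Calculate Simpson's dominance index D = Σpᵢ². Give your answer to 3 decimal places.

Total N = 20+22+18+32+19 = 111, so the proportions are 0.18018, 0.1982, 0.16216, 0.28829, 0.17117 (working shown to 5 dp, full precision carried).
D = 0.18018² + 0.1982² + 0.16216² + 0.28829² + 0.17117² = 0.03246 + 0.03928 + 0.02630 + 0.08311 + 0.02930 = 0.21045.
To 3 decimal places, D = 0.210.

0.210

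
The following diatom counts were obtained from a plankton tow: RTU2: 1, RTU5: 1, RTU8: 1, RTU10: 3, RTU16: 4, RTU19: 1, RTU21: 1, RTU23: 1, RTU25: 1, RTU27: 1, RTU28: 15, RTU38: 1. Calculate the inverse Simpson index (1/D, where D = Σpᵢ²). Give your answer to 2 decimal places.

3.71

Total N = 1+1+1+3+4+1+1+1+1+1+15+1 = 31, so the proportions are 0.032258, 0.032258, 0.032258, 0.096774, 0.129032, 0.032258, 0.032258, 0.032258, 0.032258, 0.032258, 0.483871, 0.032258 (working shown to 6 dp, full precision carried).
D = 0.032258² + 0.032258² + 0.032258² + 0.096774² + 0.129032² + 0.032258² + 0.032258² + 0.032258² + 0.032258² + 0.032258² + 0.483871² + 0.032258² = 0.001041 + 0.001041 + 0.001041 + 0.009365 + 0.016649 + 0.001041 + 0.001041 + 0.001041 + 0.001041 + 0.001041 + 0.234131 + 0.001041 = 0.269511.
So 1/D = 3.7104, i.e. 3.71 to 2 decimal places.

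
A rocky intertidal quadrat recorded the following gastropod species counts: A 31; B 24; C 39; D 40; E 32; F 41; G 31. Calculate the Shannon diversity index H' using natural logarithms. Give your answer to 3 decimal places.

1.931

Total N = 31+24+39+40+32+41+31 = 238, so the proportions are 0.13025, 0.10084, 0.16387, 0.16807, 0.13445, 0.17227, 0.13025 (working shown to 5 dp, full precision carried).
Each pᵢ ln pᵢ term: 0.13025×(-2.03828)=-0.26549, 0.10084×(-2.29422)=-0.23135, 0.16387×(-1.80871)=-0.29639, 0.16807×(-1.78339)=-0.29973, 0.13445×(-2.00653)=-0.26979, 0.17227×(-1.75870)=-0.30297, 0.13025×(-2.03828)=-0.26549.
Sum = -1.93120, so H' = 1.931.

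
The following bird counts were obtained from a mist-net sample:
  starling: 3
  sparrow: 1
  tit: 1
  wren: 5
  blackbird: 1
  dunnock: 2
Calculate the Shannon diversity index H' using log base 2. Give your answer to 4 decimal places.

2.2878

Total N = 3+1+1+5+1+2 = 13, so the proportions are 0.230769, 0.076923, 0.076923, 0.384615, 0.076923, 0.153846 (working shown to 6 dp, full precision carried).
Each pᵢ log₂ pᵢ term: 0.230769×(-2.115477)=-0.488187, 0.076923×(-3.700440)=-0.284649, 0.076923×(-3.700440)=-0.284649, 0.384615×(-1.378512)=-0.530197, 0.076923×(-3.700440)=-0.284649, 0.153846×(-2.700440)=-0.415452.
Sum = -2.287784, so H' = 2.2878.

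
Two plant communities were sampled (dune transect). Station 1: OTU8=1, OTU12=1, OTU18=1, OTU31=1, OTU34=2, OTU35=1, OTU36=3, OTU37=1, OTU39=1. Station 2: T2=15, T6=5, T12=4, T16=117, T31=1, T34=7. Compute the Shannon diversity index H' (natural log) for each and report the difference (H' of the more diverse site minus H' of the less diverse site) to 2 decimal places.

Station 1: N=12, proportions 0.08333, 0.08333, 0.08333, 0.08333, 0.16667, 0.08333, 0.25, 0.08333, 0.08333, giving H' = 2.09473 (working shown to 5 dp, full precision carried).
Station 2: N=149, proportions 0.10067, 0.03356, 0.02685, 0.78523, 0.00671, 0.04698, giving H' = 0.80926.
Difference = |2.09473 − 0.80926| = 1.28547, i.e. 1.29 to 2 decimal places.

1.29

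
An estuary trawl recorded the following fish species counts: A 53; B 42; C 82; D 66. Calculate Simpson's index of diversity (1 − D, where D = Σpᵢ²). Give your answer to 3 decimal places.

Total N = 53+42+82+66 = 243, so the proportions are 0.21811, 0.17284, 0.33745, 0.2716 (working shown to 5 dp, full precision carried).
D = 0.21811² + 0.17284² + 0.33745² + 0.2716² = 0.04757 + 0.02987 + 0.11387 + 0.07377 = 0.26508.
So 1 − D = 0.73492, i.e. 0.735 to 3 decimal places.

0.735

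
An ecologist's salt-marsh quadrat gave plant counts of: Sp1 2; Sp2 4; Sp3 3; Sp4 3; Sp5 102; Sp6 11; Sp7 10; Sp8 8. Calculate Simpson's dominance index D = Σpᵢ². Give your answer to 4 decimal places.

0.5246

Total N = 2+4+3+3+102+11+10+8 = 143, so the proportions are 0.013986, 0.027972, 0.020979, 0.020979, 0.713287, 0.076923, 0.06993, 0.055944 (working shown to 6 dp, full precision carried).
D = 0.013986² + 0.027972² + 0.020979² + 0.020979² + 0.713287² + 0.076923² + 0.06993² + 0.055944² = 0.000196 + 0.000782 + 0.000440 + 0.000440 + 0.508778 + 0.005917 + 0.004890 + 0.003130 = 0.524573.
To 4 decimal places, D = 0.5246.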